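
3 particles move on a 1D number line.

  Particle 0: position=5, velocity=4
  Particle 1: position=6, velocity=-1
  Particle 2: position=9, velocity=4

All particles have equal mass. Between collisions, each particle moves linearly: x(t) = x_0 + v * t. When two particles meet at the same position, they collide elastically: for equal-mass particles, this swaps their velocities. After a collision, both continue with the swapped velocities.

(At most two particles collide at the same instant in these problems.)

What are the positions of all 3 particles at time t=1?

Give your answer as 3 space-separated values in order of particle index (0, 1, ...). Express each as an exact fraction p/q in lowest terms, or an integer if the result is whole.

Collision at t=1/5: particles 0 and 1 swap velocities; positions: p0=29/5 p1=29/5 p2=49/5; velocities now: v0=-1 v1=4 v2=4
Advance to t=1 (no further collisions before then); velocities: v0=-1 v1=4 v2=4; positions = 5 9 13

Answer: 5 9 13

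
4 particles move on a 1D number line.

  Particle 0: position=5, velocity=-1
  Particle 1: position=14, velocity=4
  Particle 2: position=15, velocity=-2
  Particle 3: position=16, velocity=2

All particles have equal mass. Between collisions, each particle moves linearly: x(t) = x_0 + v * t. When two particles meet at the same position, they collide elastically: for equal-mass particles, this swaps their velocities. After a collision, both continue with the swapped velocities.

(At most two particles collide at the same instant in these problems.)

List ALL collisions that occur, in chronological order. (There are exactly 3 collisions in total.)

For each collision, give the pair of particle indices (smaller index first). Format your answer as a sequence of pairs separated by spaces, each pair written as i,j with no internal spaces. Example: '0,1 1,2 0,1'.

Collision at t=1/6: particles 1 and 2 swap velocities; positions: p0=29/6 p1=44/3 p2=44/3 p3=49/3; velocities now: v0=-1 v1=-2 v2=4 v3=2
Collision at t=1: particles 2 and 3 swap velocities; positions: p0=4 p1=13 p2=18 p3=18; velocities now: v0=-1 v1=-2 v2=2 v3=4
Collision at t=10: particles 0 and 1 swap velocities; positions: p0=-5 p1=-5 p2=36 p3=54; velocities now: v0=-2 v1=-1 v2=2 v3=4

Answer: 1,2 2,3 0,1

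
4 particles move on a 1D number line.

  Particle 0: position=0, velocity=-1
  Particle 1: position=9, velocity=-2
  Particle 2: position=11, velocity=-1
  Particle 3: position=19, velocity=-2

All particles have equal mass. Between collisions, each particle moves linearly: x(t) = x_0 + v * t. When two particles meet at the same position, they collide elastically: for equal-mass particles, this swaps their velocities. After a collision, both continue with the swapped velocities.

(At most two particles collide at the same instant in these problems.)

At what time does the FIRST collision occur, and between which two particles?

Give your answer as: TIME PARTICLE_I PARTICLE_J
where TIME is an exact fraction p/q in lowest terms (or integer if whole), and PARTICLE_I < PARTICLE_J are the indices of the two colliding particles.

Pair (0,1): pos 0,9 vel -1,-2 -> gap=9, closing at 1/unit, collide at t=9
Pair (1,2): pos 9,11 vel -2,-1 -> not approaching (rel speed -1 <= 0)
Pair (2,3): pos 11,19 vel -1,-2 -> gap=8, closing at 1/unit, collide at t=8
Earliest collision: t=8 between 2 and 3

Answer: 8 2 3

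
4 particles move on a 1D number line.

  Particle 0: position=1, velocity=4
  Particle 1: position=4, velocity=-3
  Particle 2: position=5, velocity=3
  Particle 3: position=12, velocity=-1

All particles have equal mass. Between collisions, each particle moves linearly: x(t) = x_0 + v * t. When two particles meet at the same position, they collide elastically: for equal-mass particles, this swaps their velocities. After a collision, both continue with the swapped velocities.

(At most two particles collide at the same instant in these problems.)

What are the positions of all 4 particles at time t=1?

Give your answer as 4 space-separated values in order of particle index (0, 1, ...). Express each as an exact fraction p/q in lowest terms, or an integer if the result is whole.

Answer: 1 5 8 11

Derivation:
Collision at t=3/7: particles 0 and 1 swap velocities; positions: p0=19/7 p1=19/7 p2=44/7 p3=81/7; velocities now: v0=-3 v1=4 v2=3 v3=-1
Advance to t=1 (no further collisions before then); velocities: v0=-3 v1=4 v2=3 v3=-1; positions = 1 5 8 11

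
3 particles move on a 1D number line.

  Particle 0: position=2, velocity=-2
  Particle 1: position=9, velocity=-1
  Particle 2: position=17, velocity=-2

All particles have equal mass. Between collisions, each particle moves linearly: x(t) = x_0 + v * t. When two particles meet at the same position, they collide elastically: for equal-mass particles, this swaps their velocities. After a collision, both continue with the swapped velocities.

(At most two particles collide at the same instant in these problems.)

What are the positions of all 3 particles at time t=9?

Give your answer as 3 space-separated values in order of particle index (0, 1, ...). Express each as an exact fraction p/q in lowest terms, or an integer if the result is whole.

Answer: -16 -1 0

Derivation:
Collision at t=8: particles 1 and 2 swap velocities; positions: p0=-14 p1=1 p2=1; velocities now: v0=-2 v1=-2 v2=-1
Advance to t=9 (no further collisions before then); velocities: v0=-2 v1=-2 v2=-1; positions = -16 -1 0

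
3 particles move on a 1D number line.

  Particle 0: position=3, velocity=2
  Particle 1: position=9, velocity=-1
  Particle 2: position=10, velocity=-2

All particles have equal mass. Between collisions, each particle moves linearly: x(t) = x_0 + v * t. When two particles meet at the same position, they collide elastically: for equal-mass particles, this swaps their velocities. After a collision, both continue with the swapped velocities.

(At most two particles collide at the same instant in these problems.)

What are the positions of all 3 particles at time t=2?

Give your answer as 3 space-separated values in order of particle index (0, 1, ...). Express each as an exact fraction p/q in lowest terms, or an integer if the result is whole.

Answer: 6 7 7

Derivation:
Collision at t=1: particles 1 and 2 swap velocities; positions: p0=5 p1=8 p2=8; velocities now: v0=2 v1=-2 v2=-1
Collision at t=7/4: particles 0 and 1 swap velocities; positions: p0=13/2 p1=13/2 p2=29/4; velocities now: v0=-2 v1=2 v2=-1
Collision at t=2: particles 1 and 2 swap velocities; positions: p0=6 p1=7 p2=7; velocities now: v0=-2 v1=-1 v2=2
Advance to t=2 (no further collisions before then); velocities: v0=-2 v1=-1 v2=2; positions = 6 7 7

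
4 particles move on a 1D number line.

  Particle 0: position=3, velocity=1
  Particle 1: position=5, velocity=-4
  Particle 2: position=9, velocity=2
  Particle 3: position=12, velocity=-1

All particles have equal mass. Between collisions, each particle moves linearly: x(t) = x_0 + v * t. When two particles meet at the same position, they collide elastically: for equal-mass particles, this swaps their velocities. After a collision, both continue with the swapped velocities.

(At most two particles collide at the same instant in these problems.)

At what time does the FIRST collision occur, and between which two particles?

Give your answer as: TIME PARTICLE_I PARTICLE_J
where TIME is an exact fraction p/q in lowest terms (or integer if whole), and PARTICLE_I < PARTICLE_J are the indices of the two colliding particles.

Pair (0,1): pos 3,5 vel 1,-4 -> gap=2, closing at 5/unit, collide at t=2/5
Pair (1,2): pos 5,9 vel -4,2 -> not approaching (rel speed -6 <= 0)
Pair (2,3): pos 9,12 vel 2,-1 -> gap=3, closing at 3/unit, collide at t=1
Earliest collision: t=2/5 between 0 and 1

Answer: 2/5 0 1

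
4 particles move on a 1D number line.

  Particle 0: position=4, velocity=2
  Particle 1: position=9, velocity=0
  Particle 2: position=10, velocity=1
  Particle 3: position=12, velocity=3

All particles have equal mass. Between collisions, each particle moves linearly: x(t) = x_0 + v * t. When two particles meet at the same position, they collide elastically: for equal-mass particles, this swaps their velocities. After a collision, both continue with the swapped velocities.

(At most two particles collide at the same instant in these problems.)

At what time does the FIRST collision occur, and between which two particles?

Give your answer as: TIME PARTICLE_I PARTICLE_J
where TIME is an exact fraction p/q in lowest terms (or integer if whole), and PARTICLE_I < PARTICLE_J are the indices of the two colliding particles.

Pair (0,1): pos 4,9 vel 2,0 -> gap=5, closing at 2/unit, collide at t=5/2
Pair (1,2): pos 9,10 vel 0,1 -> not approaching (rel speed -1 <= 0)
Pair (2,3): pos 10,12 vel 1,3 -> not approaching (rel speed -2 <= 0)
Earliest collision: t=5/2 between 0 and 1

Answer: 5/2 0 1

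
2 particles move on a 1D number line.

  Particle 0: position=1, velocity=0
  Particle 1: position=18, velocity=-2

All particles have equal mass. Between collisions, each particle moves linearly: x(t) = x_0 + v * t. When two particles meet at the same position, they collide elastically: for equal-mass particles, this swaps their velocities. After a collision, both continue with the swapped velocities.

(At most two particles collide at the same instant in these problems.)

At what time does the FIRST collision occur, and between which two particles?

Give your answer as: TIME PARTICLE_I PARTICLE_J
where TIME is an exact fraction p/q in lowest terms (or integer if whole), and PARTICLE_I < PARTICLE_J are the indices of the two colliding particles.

Answer: 17/2 0 1

Derivation:
Pair (0,1): pos 1,18 vel 0,-2 -> gap=17, closing at 2/unit, collide at t=17/2
Earliest collision: t=17/2 between 0 and 1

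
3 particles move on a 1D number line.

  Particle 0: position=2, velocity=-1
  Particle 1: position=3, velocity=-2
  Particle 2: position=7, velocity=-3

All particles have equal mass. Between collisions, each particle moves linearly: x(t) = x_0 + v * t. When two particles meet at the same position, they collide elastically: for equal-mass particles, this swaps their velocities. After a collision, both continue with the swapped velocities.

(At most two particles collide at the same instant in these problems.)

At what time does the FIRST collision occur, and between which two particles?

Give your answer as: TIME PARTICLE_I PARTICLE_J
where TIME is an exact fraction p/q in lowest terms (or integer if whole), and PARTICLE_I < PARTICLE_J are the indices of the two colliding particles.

Answer: 1 0 1

Derivation:
Pair (0,1): pos 2,3 vel -1,-2 -> gap=1, closing at 1/unit, collide at t=1
Pair (1,2): pos 3,7 vel -2,-3 -> gap=4, closing at 1/unit, collide at t=4
Earliest collision: t=1 between 0 and 1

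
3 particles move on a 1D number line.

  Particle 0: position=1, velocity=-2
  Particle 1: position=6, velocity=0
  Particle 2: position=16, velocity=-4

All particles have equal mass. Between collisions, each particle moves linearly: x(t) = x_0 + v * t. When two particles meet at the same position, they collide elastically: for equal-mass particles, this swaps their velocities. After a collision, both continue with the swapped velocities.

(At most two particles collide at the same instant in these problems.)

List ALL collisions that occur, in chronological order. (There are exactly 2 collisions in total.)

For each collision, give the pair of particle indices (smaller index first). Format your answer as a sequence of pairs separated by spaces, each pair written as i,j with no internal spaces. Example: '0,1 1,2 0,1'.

Collision at t=5/2: particles 1 and 2 swap velocities; positions: p0=-4 p1=6 p2=6; velocities now: v0=-2 v1=-4 v2=0
Collision at t=15/2: particles 0 and 1 swap velocities; positions: p0=-14 p1=-14 p2=6; velocities now: v0=-4 v1=-2 v2=0

Answer: 1,2 0,1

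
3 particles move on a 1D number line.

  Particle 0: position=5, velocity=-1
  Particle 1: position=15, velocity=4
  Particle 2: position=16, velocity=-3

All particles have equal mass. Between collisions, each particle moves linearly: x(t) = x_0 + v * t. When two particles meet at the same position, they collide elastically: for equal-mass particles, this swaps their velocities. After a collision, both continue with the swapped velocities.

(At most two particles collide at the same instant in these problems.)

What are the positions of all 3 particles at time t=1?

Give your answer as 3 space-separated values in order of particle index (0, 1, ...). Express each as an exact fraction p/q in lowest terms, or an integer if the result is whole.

Collision at t=1/7: particles 1 and 2 swap velocities; positions: p0=34/7 p1=109/7 p2=109/7; velocities now: v0=-1 v1=-3 v2=4
Advance to t=1 (no further collisions before then); velocities: v0=-1 v1=-3 v2=4; positions = 4 13 19

Answer: 4 13 19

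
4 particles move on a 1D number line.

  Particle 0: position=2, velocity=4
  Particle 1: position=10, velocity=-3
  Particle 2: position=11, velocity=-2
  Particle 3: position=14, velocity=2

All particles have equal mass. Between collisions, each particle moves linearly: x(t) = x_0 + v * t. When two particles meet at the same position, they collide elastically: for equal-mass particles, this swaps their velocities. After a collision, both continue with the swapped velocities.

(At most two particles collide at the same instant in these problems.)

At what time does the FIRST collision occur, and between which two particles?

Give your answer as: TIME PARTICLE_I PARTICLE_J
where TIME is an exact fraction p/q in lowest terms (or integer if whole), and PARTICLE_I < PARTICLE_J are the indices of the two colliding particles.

Pair (0,1): pos 2,10 vel 4,-3 -> gap=8, closing at 7/unit, collide at t=8/7
Pair (1,2): pos 10,11 vel -3,-2 -> not approaching (rel speed -1 <= 0)
Pair (2,3): pos 11,14 vel -2,2 -> not approaching (rel speed -4 <= 0)
Earliest collision: t=8/7 between 0 and 1

Answer: 8/7 0 1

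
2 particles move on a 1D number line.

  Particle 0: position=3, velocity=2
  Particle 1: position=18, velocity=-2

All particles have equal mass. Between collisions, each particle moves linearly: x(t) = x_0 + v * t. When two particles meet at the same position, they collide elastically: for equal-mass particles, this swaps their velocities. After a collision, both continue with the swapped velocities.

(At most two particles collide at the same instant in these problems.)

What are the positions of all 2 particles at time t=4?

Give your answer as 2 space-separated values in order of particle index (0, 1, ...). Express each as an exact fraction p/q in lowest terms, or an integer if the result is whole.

Collision at t=15/4: particles 0 and 1 swap velocities; positions: p0=21/2 p1=21/2; velocities now: v0=-2 v1=2
Advance to t=4 (no further collisions before then); velocities: v0=-2 v1=2; positions = 10 11

Answer: 10 11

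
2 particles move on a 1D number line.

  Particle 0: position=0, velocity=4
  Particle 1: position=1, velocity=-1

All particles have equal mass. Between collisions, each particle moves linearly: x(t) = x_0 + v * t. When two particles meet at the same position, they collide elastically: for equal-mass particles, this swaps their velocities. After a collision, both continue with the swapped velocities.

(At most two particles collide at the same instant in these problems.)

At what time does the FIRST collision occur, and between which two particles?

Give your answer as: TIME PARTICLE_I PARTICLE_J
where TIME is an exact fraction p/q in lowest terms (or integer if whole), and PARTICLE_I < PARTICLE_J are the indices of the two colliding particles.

Pair (0,1): pos 0,1 vel 4,-1 -> gap=1, closing at 5/unit, collide at t=1/5
Earliest collision: t=1/5 between 0 and 1

Answer: 1/5 0 1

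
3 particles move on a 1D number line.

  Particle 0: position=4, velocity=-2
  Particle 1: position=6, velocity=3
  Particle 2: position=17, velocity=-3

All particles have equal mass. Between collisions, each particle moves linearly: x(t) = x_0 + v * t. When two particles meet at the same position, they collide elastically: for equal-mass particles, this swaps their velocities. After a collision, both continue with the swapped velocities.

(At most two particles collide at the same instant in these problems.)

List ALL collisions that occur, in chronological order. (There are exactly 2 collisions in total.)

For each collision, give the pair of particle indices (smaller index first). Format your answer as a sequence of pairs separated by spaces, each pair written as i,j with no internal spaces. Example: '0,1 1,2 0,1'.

Answer: 1,2 0,1

Derivation:
Collision at t=11/6: particles 1 and 2 swap velocities; positions: p0=1/3 p1=23/2 p2=23/2; velocities now: v0=-2 v1=-3 v2=3
Collision at t=13: particles 0 and 1 swap velocities; positions: p0=-22 p1=-22 p2=45; velocities now: v0=-3 v1=-2 v2=3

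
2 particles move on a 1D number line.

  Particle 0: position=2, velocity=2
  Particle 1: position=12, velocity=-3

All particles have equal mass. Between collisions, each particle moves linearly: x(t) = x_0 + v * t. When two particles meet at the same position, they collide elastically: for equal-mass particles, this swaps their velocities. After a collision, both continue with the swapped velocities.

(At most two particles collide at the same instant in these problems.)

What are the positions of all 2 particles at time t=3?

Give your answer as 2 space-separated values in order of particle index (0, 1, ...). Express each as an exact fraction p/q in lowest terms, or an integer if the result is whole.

Collision at t=2: particles 0 and 1 swap velocities; positions: p0=6 p1=6; velocities now: v0=-3 v1=2
Advance to t=3 (no further collisions before then); velocities: v0=-3 v1=2; positions = 3 8

Answer: 3 8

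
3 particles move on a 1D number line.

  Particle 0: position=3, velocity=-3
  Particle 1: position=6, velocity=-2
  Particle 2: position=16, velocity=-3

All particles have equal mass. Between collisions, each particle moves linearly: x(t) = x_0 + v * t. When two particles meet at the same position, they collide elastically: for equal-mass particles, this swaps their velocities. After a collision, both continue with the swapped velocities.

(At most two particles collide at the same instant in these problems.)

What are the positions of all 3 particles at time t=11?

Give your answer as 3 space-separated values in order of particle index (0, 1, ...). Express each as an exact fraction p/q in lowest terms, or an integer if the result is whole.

Answer: -30 -17 -16

Derivation:
Collision at t=10: particles 1 and 2 swap velocities; positions: p0=-27 p1=-14 p2=-14; velocities now: v0=-3 v1=-3 v2=-2
Advance to t=11 (no further collisions before then); velocities: v0=-3 v1=-3 v2=-2; positions = -30 -17 -16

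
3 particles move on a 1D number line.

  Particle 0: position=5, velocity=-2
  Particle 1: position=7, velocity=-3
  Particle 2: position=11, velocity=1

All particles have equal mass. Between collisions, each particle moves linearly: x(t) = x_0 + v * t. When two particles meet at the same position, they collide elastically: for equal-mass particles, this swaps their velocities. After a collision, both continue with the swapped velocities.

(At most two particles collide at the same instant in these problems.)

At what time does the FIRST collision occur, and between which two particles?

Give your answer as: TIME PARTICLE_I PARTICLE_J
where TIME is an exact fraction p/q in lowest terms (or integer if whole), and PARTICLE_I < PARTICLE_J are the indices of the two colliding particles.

Pair (0,1): pos 5,7 vel -2,-3 -> gap=2, closing at 1/unit, collide at t=2
Pair (1,2): pos 7,11 vel -3,1 -> not approaching (rel speed -4 <= 0)
Earliest collision: t=2 between 0 and 1

Answer: 2 0 1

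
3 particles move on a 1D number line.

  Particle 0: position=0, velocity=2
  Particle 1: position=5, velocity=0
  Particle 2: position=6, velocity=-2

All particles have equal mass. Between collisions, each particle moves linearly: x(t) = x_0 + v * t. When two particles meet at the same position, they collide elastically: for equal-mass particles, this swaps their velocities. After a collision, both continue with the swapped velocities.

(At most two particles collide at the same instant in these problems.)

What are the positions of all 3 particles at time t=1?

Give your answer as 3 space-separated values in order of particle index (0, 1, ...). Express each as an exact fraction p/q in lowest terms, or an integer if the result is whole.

Collision at t=1/2: particles 1 and 2 swap velocities; positions: p0=1 p1=5 p2=5; velocities now: v0=2 v1=-2 v2=0
Advance to t=1 (no further collisions before then); velocities: v0=2 v1=-2 v2=0; positions = 2 4 5

Answer: 2 4 5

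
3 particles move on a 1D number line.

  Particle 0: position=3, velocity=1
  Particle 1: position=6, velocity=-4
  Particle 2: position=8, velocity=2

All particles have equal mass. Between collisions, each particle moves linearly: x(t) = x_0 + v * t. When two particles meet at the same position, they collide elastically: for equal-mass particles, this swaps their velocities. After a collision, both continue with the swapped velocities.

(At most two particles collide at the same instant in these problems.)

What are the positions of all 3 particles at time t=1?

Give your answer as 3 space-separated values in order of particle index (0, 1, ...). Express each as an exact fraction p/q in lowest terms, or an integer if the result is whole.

Collision at t=3/5: particles 0 and 1 swap velocities; positions: p0=18/5 p1=18/5 p2=46/5; velocities now: v0=-4 v1=1 v2=2
Advance to t=1 (no further collisions before then); velocities: v0=-4 v1=1 v2=2; positions = 2 4 10

Answer: 2 4 10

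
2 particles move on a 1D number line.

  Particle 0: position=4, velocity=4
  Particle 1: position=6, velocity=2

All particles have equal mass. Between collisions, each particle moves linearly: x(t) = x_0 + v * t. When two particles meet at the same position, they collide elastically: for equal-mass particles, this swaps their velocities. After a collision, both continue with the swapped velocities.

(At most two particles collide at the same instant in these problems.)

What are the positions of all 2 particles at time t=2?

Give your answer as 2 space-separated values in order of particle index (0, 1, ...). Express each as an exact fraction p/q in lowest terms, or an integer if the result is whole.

Answer: 10 12

Derivation:
Collision at t=1: particles 0 and 1 swap velocities; positions: p0=8 p1=8; velocities now: v0=2 v1=4
Advance to t=2 (no further collisions before then); velocities: v0=2 v1=4; positions = 10 12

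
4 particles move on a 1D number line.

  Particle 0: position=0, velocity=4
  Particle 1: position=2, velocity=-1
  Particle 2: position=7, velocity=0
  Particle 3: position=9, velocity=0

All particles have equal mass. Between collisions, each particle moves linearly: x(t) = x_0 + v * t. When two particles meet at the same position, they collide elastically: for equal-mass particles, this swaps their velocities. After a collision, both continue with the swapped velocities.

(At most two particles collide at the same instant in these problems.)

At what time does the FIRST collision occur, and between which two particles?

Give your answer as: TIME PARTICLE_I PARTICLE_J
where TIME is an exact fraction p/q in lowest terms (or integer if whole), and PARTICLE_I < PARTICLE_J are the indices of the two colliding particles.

Answer: 2/5 0 1

Derivation:
Pair (0,1): pos 0,2 vel 4,-1 -> gap=2, closing at 5/unit, collide at t=2/5
Pair (1,2): pos 2,7 vel -1,0 -> not approaching (rel speed -1 <= 0)
Pair (2,3): pos 7,9 vel 0,0 -> not approaching (rel speed 0 <= 0)
Earliest collision: t=2/5 between 0 and 1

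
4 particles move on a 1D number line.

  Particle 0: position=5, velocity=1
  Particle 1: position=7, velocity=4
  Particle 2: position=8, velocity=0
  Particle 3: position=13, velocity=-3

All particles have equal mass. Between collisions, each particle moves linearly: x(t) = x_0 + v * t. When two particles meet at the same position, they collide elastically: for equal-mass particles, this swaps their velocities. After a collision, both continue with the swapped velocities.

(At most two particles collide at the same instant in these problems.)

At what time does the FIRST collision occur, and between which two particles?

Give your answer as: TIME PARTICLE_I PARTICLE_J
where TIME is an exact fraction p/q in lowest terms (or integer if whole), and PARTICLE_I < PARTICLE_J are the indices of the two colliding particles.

Answer: 1/4 1 2

Derivation:
Pair (0,1): pos 5,7 vel 1,4 -> not approaching (rel speed -3 <= 0)
Pair (1,2): pos 7,8 vel 4,0 -> gap=1, closing at 4/unit, collide at t=1/4
Pair (2,3): pos 8,13 vel 0,-3 -> gap=5, closing at 3/unit, collide at t=5/3
Earliest collision: t=1/4 between 1 and 2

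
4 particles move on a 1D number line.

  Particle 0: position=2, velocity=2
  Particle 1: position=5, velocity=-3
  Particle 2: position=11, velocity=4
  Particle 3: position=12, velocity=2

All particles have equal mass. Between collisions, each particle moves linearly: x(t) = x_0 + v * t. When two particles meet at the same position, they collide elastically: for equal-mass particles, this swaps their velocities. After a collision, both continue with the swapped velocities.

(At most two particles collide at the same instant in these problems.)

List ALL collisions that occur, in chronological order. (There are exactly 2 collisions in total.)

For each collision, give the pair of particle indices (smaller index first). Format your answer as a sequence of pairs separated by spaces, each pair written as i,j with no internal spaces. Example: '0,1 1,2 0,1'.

Answer: 2,3 0,1

Derivation:
Collision at t=1/2: particles 2 and 3 swap velocities; positions: p0=3 p1=7/2 p2=13 p3=13; velocities now: v0=2 v1=-3 v2=2 v3=4
Collision at t=3/5: particles 0 and 1 swap velocities; positions: p0=16/5 p1=16/5 p2=66/5 p3=67/5; velocities now: v0=-3 v1=2 v2=2 v3=4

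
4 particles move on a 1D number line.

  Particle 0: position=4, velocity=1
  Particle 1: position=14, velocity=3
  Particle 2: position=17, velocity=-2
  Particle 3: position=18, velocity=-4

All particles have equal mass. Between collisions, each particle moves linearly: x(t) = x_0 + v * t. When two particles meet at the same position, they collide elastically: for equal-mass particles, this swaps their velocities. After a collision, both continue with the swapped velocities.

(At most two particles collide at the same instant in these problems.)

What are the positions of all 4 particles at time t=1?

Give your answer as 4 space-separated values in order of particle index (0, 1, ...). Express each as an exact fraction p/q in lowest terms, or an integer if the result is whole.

Collision at t=1/2: particles 2 and 3 swap velocities; positions: p0=9/2 p1=31/2 p2=16 p3=16; velocities now: v0=1 v1=3 v2=-4 v3=-2
Collision at t=4/7: particles 1 and 2 swap velocities; positions: p0=32/7 p1=110/7 p2=110/7 p3=111/7; velocities now: v0=1 v1=-4 v2=3 v3=-2
Collision at t=3/5: particles 2 and 3 swap velocities; positions: p0=23/5 p1=78/5 p2=79/5 p3=79/5; velocities now: v0=1 v1=-4 v2=-2 v3=3
Advance to t=1 (no further collisions before then); velocities: v0=1 v1=-4 v2=-2 v3=3; positions = 5 14 15 17

Answer: 5 14 15 17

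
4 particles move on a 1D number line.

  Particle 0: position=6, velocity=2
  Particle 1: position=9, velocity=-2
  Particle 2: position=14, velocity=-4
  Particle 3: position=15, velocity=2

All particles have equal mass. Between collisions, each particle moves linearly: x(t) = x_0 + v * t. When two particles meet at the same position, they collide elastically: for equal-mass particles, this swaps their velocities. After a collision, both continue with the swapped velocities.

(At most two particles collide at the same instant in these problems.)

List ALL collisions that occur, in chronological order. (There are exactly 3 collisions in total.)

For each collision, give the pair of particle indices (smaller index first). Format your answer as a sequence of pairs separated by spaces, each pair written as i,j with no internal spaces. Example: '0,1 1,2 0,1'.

Answer: 0,1 1,2 0,1

Derivation:
Collision at t=3/4: particles 0 and 1 swap velocities; positions: p0=15/2 p1=15/2 p2=11 p3=33/2; velocities now: v0=-2 v1=2 v2=-4 v3=2
Collision at t=4/3: particles 1 and 2 swap velocities; positions: p0=19/3 p1=26/3 p2=26/3 p3=53/3; velocities now: v0=-2 v1=-4 v2=2 v3=2
Collision at t=5/2: particles 0 and 1 swap velocities; positions: p0=4 p1=4 p2=11 p3=20; velocities now: v0=-4 v1=-2 v2=2 v3=2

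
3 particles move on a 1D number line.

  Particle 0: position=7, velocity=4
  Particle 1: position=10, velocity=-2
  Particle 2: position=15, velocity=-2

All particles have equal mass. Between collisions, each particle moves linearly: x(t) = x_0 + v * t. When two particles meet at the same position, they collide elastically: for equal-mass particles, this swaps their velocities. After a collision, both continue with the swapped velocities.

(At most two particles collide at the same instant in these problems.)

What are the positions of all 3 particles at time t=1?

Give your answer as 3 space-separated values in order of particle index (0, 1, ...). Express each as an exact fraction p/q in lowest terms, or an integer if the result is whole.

Collision at t=1/2: particles 0 and 1 swap velocities; positions: p0=9 p1=9 p2=14; velocities now: v0=-2 v1=4 v2=-2
Advance to t=1 (no further collisions before then); velocities: v0=-2 v1=4 v2=-2; positions = 8 11 13

Answer: 8 11 13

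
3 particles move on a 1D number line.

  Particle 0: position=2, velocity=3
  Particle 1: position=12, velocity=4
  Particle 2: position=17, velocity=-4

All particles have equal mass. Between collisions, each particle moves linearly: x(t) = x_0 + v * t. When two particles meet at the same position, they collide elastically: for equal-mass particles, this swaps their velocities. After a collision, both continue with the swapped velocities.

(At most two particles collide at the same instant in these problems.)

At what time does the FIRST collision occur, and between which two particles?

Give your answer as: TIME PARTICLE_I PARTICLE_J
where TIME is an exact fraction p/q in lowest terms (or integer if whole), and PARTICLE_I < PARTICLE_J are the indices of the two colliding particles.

Pair (0,1): pos 2,12 vel 3,4 -> not approaching (rel speed -1 <= 0)
Pair (1,2): pos 12,17 vel 4,-4 -> gap=5, closing at 8/unit, collide at t=5/8
Earliest collision: t=5/8 between 1 and 2

Answer: 5/8 1 2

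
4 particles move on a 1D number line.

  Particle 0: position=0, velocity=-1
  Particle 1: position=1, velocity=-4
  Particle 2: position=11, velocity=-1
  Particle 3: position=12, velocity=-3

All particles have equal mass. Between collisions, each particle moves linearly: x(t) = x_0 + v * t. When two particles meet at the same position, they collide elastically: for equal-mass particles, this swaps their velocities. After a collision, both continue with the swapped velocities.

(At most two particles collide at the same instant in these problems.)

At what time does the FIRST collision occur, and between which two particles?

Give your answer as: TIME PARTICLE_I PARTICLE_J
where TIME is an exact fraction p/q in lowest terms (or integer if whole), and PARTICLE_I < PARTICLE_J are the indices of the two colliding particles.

Answer: 1/3 0 1

Derivation:
Pair (0,1): pos 0,1 vel -1,-4 -> gap=1, closing at 3/unit, collide at t=1/3
Pair (1,2): pos 1,11 vel -4,-1 -> not approaching (rel speed -3 <= 0)
Pair (2,3): pos 11,12 vel -1,-3 -> gap=1, closing at 2/unit, collide at t=1/2
Earliest collision: t=1/3 between 0 and 1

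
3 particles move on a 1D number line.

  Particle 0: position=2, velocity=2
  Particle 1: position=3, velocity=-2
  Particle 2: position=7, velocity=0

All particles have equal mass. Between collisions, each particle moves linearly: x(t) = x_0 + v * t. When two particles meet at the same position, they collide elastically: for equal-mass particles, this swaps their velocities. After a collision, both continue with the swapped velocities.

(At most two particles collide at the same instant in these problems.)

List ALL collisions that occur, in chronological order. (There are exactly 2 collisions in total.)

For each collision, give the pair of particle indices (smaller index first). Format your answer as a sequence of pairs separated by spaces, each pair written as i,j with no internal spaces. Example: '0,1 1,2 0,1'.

Collision at t=1/4: particles 0 and 1 swap velocities; positions: p0=5/2 p1=5/2 p2=7; velocities now: v0=-2 v1=2 v2=0
Collision at t=5/2: particles 1 and 2 swap velocities; positions: p0=-2 p1=7 p2=7; velocities now: v0=-2 v1=0 v2=2

Answer: 0,1 1,2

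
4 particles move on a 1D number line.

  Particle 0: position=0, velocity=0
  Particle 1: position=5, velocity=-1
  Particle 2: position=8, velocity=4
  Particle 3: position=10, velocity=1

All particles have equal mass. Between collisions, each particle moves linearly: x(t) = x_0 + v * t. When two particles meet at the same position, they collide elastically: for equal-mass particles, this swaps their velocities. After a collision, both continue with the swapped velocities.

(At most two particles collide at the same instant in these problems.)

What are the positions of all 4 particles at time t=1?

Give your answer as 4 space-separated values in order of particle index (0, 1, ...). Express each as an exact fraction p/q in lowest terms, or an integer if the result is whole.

Collision at t=2/3: particles 2 and 3 swap velocities; positions: p0=0 p1=13/3 p2=32/3 p3=32/3; velocities now: v0=0 v1=-1 v2=1 v3=4
Advance to t=1 (no further collisions before then); velocities: v0=0 v1=-1 v2=1 v3=4; positions = 0 4 11 12

Answer: 0 4 11 12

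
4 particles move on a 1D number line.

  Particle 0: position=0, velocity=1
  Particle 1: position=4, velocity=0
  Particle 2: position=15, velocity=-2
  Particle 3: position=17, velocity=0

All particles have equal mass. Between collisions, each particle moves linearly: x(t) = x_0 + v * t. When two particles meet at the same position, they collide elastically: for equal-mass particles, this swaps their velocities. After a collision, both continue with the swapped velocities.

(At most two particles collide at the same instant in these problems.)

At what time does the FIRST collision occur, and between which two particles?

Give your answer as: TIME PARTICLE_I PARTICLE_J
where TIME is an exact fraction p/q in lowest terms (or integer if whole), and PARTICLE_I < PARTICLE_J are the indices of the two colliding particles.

Answer: 4 0 1

Derivation:
Pair (0,1): pos 0,4 vel 1,0 -> gap=4, closing at 1/unit, collide at t=4
Pair (1,2): pos 4,15 vel 0,-2 -> gap=11, closing at 2/unit, collide at t=11/2
Pair (2,3): pos 15,17 vel -2,0 -> not approaching (rel speed -2 <= 0)
Earliest collision: t=4 between 0 and 1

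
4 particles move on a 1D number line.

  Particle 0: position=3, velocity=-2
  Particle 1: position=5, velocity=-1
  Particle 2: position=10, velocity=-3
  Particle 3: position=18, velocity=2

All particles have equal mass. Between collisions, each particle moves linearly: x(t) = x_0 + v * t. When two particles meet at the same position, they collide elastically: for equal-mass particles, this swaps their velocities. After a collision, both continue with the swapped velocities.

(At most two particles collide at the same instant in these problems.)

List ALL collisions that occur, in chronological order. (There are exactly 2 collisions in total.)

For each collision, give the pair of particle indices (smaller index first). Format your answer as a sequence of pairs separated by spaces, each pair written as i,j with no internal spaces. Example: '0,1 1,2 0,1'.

Collision at t=5/2: particles 1 and 2 swap velocities; positions: p0=-2 p1=5/2 p2=5/2 p3=23; velocities now: v0=-2 v1=-3 v2=-1 v3=2
Collision at t=7: particles 0 and 1 swap velocities; positions: p0=-11 p1=-11 p2=-2 p3=32; velocities now: v0=-3 v1=-2 v2=-1 v3=2

Answer: 1,2 0,1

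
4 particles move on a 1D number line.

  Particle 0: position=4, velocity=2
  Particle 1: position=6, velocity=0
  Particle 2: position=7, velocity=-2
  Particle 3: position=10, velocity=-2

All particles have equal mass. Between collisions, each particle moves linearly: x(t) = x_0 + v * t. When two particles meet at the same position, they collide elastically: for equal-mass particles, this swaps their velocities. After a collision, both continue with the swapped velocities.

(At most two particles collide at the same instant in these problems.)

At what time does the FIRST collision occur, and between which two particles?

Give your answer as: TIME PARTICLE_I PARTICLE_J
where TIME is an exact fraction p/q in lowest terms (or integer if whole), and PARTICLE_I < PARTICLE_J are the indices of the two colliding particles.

Pair (0,1): pos 4,6 vel 2,0 -> gap=2, closing at 2/unit, collide at t=1
Pair (1,2): pos 6,7 vel 0,-2 -> gap=1, closing at 2/unit, collide at t=1/2
Pair (2,3): pos 7,10 vel -2,-2 -> not approaching (rel speed 0 <= 0)
Earliest collision: t=1/2 between 1 and 2

Answer: 1/2 1 2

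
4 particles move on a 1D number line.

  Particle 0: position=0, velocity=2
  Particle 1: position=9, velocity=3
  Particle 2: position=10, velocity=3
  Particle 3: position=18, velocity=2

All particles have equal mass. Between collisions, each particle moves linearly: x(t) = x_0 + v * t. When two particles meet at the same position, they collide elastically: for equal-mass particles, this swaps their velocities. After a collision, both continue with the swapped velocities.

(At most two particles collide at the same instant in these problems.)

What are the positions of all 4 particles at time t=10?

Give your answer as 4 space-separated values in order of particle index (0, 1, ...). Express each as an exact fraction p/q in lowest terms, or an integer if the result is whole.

Answer: 20 38 39 40

Derivation:
Collision at t=8: particles 2 and 3 swap velocities; positions: p0=16 p1=33 p2=34 p3=34; velocities now: v0=2 v1=3 v2=2 v3=3
Collision at t=9: particles 1 and 2 swap velocities; positions: p0=18 p1=36 p2=36 p3=37; velocities now: v0=2 v1=2 v2=3 v3=3
Advance to t=10 (no further collisions before then); velocities: v0=2 v1=2 v2=3 v3=3; positions = 20 38 39 40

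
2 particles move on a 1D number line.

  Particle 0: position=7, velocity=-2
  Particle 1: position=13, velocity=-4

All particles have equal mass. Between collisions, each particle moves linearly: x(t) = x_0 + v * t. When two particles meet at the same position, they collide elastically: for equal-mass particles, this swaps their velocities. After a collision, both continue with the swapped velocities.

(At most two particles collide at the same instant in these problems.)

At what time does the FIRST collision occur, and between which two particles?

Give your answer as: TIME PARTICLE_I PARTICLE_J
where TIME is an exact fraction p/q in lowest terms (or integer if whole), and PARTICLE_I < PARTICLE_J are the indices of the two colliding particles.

Answer: 3 0 1

Derivation:
Pair (0,1): pos 7,13 vel -2,-4 -> gap=6, closing at 2/unit, collide at t=3
Earliest collision: t=3 between 0 and 1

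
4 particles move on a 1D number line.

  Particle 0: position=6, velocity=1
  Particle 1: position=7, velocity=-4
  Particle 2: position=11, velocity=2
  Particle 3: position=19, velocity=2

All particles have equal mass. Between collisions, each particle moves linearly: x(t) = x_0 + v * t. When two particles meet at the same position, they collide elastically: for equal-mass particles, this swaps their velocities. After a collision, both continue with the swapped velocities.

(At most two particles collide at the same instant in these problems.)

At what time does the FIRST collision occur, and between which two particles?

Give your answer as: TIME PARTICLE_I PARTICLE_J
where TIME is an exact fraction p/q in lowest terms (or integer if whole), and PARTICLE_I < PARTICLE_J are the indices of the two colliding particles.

Answer: 1/5 0 1

Derivation:
Pair (0,1): pos 6,7 vel 1,-4 -> gap=1, closing at 5/unit, collide at t=1/5
Pair (1,2): pos 7,11 vel -4,2 -> not approaching (rel speed -6 <= 0)
Pair (2,3): pos 11,19 vel 2,2 -> not approaching (rel speed 0 <= 0)
Earliest collision: t=1/5 between 0 and 1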